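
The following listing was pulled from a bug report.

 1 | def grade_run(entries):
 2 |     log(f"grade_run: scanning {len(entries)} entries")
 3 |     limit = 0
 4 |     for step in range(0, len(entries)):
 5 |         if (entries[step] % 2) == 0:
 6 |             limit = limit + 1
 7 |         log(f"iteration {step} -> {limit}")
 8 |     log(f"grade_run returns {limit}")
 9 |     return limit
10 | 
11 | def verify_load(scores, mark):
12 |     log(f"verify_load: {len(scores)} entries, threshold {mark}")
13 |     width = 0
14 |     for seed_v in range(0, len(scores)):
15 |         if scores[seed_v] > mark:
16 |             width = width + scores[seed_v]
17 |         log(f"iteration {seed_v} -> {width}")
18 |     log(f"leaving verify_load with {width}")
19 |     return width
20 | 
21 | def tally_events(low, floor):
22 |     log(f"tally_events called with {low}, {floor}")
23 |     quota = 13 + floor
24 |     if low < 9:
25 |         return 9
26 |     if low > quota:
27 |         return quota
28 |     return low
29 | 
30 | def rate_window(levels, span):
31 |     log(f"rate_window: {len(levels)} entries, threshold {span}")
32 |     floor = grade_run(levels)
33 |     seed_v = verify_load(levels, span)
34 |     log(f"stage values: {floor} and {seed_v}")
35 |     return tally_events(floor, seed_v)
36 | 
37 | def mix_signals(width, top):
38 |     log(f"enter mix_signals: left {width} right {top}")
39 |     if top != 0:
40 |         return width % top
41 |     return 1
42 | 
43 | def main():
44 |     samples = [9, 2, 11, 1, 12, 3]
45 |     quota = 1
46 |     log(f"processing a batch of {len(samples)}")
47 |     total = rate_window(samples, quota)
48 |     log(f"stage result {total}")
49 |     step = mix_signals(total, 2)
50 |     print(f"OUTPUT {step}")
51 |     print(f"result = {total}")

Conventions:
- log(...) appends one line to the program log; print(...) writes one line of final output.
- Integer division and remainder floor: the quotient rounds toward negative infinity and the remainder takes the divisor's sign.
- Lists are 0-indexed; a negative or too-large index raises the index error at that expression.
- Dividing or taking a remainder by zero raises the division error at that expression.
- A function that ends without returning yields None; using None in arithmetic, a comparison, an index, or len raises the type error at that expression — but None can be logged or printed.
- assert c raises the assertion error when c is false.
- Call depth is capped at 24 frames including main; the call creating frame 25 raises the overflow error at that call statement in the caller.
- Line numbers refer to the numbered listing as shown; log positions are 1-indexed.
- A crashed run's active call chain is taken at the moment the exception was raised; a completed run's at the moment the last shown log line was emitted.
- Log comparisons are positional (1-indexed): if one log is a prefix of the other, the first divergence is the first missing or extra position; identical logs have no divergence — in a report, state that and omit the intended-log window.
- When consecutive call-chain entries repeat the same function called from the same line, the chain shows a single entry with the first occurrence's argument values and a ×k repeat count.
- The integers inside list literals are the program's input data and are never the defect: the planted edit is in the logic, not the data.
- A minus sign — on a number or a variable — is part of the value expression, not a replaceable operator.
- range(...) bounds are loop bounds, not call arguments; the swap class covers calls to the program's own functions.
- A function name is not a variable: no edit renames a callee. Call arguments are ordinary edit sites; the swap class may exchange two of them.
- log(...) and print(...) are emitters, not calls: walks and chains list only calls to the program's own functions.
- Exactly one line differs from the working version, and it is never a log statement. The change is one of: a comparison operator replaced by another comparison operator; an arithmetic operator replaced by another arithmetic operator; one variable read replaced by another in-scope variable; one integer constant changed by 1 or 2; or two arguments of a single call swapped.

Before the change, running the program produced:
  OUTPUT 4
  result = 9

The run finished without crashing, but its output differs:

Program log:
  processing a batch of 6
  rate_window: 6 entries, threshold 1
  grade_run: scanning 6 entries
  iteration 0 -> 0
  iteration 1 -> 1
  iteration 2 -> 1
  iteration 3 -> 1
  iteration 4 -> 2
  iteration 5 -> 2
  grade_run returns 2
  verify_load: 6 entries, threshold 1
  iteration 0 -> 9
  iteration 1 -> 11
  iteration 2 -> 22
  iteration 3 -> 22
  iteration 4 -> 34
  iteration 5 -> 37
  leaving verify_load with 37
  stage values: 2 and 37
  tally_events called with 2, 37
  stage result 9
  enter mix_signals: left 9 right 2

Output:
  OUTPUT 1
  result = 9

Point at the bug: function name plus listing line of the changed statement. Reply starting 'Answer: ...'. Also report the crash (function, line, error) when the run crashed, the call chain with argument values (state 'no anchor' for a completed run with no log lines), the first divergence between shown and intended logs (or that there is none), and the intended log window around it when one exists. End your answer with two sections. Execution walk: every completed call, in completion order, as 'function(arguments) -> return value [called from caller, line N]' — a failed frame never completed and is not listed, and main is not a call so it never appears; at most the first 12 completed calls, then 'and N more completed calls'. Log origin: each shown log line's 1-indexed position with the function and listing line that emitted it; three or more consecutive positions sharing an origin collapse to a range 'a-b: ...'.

Answer: the defect is in mix_signals at line 40.
Core observation: The logs agree in full; only the final output differs.
Call chain: main -> mix_signals(9, 2) (called at line 49).
First divergence: none; the two logs match at every position.
Execution walk:
  grade_run([9, 2, 11, 1, 12, 3]) -> 2  [called from rate_window, line 32]
  verify_load([9, 2, 11, 1, 12, 3], 1) -> 37  [called from rate_window, line 33]
  tally_events(2, 37) -> 9  [called from rate_window, line 35]
  rate_window([9, 2, 11, 1, 12, 3], 1) -> 9  [called from main, line 47]
  mix_signals(9, 2) -> 1  [called from main, line 49]
Origin of each log line:
  1 — main, line 46
  2 — rate_window, line 31
  3 — grade_run, line 2
  4-9 — grade_run, line 7
  10 — grade_run, line 8
  11 — verify_load, line 12
  12-17 — verify_load, line 17
  18 — verify_load, line 18
  19 — rate_window, line 34
  20 — tally_events, line 22
  21 — main, line 48
  22 — mix_signals, line 38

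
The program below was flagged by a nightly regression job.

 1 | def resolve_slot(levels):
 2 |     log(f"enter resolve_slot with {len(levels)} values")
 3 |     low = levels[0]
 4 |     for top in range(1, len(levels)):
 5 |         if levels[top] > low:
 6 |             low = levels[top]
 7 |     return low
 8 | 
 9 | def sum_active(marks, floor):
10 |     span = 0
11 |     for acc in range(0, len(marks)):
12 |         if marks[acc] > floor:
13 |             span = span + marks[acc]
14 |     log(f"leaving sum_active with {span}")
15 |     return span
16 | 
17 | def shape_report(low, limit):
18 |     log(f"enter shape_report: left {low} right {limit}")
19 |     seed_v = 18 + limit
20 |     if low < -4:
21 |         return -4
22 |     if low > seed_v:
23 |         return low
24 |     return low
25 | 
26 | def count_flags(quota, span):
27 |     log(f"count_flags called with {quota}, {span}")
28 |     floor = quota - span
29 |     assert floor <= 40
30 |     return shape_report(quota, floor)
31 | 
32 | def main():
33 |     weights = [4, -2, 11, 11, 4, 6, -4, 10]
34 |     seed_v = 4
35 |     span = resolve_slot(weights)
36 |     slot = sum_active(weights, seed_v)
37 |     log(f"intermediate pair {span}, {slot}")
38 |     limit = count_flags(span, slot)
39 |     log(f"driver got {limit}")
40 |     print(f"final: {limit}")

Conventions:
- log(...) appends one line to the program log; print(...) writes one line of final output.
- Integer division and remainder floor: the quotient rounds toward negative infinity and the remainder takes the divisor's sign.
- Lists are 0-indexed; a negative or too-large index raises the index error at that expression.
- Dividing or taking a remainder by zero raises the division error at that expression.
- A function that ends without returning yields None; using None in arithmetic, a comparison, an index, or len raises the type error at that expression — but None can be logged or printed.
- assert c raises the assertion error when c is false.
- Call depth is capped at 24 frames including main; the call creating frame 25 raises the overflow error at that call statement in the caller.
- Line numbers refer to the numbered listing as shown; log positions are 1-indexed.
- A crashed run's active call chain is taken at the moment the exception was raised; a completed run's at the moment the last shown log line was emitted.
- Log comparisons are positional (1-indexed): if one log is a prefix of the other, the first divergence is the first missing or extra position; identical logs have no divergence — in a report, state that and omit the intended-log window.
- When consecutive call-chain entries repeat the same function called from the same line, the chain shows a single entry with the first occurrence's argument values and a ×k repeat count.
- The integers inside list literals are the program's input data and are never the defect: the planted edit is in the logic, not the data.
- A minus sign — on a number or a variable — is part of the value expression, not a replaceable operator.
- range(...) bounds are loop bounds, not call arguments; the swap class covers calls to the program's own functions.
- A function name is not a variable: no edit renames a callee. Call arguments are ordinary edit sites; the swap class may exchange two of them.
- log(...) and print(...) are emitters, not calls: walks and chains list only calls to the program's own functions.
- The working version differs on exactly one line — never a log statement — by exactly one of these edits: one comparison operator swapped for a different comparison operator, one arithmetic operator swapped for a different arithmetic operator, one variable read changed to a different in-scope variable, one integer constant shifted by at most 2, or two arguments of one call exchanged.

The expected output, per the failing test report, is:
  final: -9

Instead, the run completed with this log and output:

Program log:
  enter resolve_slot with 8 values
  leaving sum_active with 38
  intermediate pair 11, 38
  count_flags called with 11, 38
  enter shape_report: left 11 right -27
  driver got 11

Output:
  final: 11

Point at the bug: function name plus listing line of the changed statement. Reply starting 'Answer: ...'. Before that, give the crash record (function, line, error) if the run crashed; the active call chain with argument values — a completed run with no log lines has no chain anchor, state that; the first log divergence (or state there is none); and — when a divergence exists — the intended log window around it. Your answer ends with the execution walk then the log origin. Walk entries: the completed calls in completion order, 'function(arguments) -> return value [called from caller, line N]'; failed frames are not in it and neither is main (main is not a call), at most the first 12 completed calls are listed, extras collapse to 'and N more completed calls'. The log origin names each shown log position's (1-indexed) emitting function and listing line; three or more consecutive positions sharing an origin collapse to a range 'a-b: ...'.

Answer: the defect is in shape_report at line 23.
Core observation: Everything matches until log position 6, which reads 'driver got 11' in place of 'driver got -9'.
Call chain: main.
First divergence: position 6; shown 'driver got 11' vs intended 'driver got -9'.
Intended log window:
  4: count_flags called with 11, 38
  5: enter shape_report: left 11 right -27
  6: driver got -9
Execution walk:
  resolve_slot([4, -2, 11, 11, 4, 6, -4, 10]) -> 11  [called from main, line 35]
  sum_active([4, -2, 11, 11, 4, 6, -4, 10], 4) -> 38  [called from main, line 36]
  shape_report(11, -27) -> 11  [called from count_flags, line 30]
  count_flags(11, 38) -> 11  [called from main, line 38]
Log line origins:
  1 — resolve_slot, line 2
  2 — sum_active, line 14
  3 — main, line 37
  4 — count_flags, line 27
  5 — shape_report, line 18
  6 — main, line 39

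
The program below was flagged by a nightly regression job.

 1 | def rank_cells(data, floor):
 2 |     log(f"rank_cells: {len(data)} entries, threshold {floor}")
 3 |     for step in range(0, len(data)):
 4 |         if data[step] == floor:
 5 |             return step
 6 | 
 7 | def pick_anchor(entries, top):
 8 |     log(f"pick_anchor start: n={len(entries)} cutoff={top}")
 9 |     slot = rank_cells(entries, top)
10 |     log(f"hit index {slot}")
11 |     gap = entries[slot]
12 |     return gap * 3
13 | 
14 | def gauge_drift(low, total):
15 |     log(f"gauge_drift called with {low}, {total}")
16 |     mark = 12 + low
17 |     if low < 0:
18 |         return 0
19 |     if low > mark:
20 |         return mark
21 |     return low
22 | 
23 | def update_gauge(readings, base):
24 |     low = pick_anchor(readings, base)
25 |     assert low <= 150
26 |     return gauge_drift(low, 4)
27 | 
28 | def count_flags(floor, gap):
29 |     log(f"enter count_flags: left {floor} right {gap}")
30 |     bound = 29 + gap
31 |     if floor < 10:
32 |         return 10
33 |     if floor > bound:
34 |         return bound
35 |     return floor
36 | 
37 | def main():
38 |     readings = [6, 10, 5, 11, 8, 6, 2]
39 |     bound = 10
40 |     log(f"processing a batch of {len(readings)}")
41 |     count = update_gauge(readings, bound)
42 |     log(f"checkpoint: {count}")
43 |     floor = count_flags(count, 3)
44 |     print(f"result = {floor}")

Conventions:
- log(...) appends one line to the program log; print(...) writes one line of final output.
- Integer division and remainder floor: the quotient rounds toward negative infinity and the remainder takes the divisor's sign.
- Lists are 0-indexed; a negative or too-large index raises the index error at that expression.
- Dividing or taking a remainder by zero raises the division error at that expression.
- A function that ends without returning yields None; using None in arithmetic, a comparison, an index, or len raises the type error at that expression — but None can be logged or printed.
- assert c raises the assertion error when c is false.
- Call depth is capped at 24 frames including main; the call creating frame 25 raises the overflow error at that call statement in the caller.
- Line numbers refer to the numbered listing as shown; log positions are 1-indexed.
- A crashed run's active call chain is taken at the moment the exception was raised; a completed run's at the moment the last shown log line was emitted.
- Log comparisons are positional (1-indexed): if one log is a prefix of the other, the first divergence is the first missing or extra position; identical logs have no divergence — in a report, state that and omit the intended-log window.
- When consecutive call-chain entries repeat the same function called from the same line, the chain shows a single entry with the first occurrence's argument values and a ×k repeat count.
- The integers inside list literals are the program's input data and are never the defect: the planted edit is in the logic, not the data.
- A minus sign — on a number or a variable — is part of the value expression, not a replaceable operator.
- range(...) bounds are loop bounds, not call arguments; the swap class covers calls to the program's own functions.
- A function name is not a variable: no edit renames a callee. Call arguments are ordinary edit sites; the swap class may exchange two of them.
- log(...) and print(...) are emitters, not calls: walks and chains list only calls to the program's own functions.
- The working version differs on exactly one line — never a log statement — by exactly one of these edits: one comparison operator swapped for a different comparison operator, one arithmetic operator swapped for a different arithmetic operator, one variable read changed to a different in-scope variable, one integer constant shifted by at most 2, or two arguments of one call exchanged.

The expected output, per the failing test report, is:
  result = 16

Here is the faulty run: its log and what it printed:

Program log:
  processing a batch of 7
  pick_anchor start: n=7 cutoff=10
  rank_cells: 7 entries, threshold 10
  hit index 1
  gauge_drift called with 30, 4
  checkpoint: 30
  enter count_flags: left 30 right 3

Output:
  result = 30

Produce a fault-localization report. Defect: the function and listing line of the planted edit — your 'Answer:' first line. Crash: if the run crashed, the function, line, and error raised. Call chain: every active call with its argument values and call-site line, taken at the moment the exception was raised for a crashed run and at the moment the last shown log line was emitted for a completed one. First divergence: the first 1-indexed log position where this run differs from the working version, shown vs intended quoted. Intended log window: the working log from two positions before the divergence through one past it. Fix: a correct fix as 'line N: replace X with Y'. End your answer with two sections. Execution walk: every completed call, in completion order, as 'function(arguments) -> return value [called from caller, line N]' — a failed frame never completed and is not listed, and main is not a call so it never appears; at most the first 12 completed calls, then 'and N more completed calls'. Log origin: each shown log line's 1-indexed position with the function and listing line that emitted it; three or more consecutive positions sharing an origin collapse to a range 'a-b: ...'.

Answer: the defect is in gauge_drift at line 16.
Key fact: The earliest visible damage is log position 6 — 'checkpoint: 30' rather than the intended 'checkpoint: 16'.
Call chain: main -> count_flags(30, 3) (called at line 43).
First divergence: position 6 — shown 'checkpoint: 30', intended 'checkpoint: 16'.
Intended log window:
  4: hit index 1
  5: gauge_drift called with 30, 4
  6: checkpoint: 16
  7: enter count_flags: left 16 right 3
Execution walk:
  rank_cells([6, 10, 5, 11, 8, 6, 2], 10) -> 1  [called from pick_anchor, line 9]
  pick_anchor([6, 10, 5, 11, 8, 6, 2], 10) -> 30  [called from update_gauge, line 24]
  gauge_drift(30, 4) -> 30  [called from update_gauge, line 26]
  update_gauge([6, 10, 5, 11, 8, 6, 2], 10) -> 30  [called from main, line 41]
  count_flags(30, 3) -> 30  [called from main, line 43]
Log origins:
  1: from main, line 40
  2: from pick_anchor, line 8
  3: from rank_cells, line 2
  4: from pick_anchor, line 10
  5: from gauge_drift, line 15
  6: from main, line 42
  7: from count_flags, line 29
A correct fix: line 16: replace `low` with `total`.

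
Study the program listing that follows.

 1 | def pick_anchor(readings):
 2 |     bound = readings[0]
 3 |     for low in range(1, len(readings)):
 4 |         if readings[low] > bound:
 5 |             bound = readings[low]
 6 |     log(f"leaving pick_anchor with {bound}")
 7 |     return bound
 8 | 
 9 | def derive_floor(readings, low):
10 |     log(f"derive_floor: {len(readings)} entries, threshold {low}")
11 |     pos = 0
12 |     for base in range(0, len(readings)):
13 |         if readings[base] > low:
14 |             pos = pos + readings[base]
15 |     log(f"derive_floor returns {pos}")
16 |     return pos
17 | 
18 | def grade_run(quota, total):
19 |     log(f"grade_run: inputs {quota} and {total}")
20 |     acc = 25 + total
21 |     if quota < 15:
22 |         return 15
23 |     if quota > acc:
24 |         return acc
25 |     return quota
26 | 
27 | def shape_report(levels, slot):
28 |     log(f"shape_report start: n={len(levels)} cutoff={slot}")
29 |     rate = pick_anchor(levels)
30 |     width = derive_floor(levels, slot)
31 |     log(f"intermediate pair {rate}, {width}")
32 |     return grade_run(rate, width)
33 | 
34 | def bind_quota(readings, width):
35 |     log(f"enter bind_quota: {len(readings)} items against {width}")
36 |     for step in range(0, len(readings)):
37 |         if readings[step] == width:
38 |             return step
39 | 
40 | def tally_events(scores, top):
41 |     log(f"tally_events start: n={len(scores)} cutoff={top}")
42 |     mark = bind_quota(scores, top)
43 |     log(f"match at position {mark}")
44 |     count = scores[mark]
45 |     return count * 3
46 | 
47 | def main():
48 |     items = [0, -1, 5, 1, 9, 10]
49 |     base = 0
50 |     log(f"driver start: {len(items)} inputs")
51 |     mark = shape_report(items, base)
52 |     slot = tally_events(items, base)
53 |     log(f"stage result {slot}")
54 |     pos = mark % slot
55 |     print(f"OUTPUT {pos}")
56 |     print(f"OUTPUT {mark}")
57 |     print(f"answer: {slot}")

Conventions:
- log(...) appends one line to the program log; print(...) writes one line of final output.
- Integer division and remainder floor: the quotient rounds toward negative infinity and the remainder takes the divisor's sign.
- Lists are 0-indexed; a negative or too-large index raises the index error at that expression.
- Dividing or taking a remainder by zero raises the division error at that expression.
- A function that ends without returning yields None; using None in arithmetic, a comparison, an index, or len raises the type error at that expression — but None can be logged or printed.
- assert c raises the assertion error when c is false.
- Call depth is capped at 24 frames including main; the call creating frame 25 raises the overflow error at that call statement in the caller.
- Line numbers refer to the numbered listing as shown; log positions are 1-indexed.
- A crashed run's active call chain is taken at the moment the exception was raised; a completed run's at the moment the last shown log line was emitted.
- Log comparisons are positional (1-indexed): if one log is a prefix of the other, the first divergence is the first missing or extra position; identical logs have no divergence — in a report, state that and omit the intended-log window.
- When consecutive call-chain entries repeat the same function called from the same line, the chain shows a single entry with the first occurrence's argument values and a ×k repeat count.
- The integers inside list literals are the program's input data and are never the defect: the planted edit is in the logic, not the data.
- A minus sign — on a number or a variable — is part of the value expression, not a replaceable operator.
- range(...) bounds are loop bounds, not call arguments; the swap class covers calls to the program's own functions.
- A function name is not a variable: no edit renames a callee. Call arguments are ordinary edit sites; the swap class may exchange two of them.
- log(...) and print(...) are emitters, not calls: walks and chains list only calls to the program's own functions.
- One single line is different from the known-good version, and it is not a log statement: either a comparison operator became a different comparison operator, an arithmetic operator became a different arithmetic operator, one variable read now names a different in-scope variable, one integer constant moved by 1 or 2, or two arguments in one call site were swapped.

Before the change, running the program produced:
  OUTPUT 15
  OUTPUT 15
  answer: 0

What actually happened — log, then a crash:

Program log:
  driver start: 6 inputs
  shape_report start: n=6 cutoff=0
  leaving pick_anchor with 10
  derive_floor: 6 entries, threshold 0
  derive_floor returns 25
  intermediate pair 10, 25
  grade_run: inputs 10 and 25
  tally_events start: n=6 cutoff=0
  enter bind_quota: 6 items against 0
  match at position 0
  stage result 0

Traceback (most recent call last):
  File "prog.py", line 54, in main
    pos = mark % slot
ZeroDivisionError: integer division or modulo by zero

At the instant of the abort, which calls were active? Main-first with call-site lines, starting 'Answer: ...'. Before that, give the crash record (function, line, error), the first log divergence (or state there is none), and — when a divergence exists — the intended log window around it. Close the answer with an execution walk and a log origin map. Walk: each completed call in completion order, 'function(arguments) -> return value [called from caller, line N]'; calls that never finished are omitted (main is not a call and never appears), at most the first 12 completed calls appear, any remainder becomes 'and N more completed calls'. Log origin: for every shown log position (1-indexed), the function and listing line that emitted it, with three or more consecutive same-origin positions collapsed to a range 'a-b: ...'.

Answer: main.
Key fact: Up to the failure, the log is exactly the working version's.
Crash: main, line 54, ZeroDivisionError.
First divergence: none (the log streams are identical).
Execution walk:
  pick_anchor([0, -1, 5, 1, 9, 10]) -> 10  [called from shape_report, line 29]
  derive_floor([0, -1, 5, 1, 9, 10], 0) -> 25  [called from shape_report, line 30]
  grade_run(10, 25) -> 15  [called from shape_report, line 32]
  shape_report([0, -1, 5, 1, 9, 10], 0) -> 15  [called from main, line 51]
  bind_quota([0, -1, 5, 1, 9, 10], 0) -> 0  [called from tally_events, line 42]
  tally_events([0, -1, 5, 1, 9, 10], 0) -> 0  [called from main, line 52]
Origin of each log line:
  1: emitted by main (line 50)
  2: emitted by shape_report (line 28)
  3: emitted by pick_anchor (line 6)
  4: emitted by derive_floor (line 10)
  5: emitted by derive_floor (line 15)
  6: emitted by shape_report (line 31)
  7: emitted by grade_run (line 19)
  8: emitted by tally_events (line 41)
  9: emitted by bind_quota (line 35)
  10: emitted by tally_events (line 43)
  11: emitted by main (line 53)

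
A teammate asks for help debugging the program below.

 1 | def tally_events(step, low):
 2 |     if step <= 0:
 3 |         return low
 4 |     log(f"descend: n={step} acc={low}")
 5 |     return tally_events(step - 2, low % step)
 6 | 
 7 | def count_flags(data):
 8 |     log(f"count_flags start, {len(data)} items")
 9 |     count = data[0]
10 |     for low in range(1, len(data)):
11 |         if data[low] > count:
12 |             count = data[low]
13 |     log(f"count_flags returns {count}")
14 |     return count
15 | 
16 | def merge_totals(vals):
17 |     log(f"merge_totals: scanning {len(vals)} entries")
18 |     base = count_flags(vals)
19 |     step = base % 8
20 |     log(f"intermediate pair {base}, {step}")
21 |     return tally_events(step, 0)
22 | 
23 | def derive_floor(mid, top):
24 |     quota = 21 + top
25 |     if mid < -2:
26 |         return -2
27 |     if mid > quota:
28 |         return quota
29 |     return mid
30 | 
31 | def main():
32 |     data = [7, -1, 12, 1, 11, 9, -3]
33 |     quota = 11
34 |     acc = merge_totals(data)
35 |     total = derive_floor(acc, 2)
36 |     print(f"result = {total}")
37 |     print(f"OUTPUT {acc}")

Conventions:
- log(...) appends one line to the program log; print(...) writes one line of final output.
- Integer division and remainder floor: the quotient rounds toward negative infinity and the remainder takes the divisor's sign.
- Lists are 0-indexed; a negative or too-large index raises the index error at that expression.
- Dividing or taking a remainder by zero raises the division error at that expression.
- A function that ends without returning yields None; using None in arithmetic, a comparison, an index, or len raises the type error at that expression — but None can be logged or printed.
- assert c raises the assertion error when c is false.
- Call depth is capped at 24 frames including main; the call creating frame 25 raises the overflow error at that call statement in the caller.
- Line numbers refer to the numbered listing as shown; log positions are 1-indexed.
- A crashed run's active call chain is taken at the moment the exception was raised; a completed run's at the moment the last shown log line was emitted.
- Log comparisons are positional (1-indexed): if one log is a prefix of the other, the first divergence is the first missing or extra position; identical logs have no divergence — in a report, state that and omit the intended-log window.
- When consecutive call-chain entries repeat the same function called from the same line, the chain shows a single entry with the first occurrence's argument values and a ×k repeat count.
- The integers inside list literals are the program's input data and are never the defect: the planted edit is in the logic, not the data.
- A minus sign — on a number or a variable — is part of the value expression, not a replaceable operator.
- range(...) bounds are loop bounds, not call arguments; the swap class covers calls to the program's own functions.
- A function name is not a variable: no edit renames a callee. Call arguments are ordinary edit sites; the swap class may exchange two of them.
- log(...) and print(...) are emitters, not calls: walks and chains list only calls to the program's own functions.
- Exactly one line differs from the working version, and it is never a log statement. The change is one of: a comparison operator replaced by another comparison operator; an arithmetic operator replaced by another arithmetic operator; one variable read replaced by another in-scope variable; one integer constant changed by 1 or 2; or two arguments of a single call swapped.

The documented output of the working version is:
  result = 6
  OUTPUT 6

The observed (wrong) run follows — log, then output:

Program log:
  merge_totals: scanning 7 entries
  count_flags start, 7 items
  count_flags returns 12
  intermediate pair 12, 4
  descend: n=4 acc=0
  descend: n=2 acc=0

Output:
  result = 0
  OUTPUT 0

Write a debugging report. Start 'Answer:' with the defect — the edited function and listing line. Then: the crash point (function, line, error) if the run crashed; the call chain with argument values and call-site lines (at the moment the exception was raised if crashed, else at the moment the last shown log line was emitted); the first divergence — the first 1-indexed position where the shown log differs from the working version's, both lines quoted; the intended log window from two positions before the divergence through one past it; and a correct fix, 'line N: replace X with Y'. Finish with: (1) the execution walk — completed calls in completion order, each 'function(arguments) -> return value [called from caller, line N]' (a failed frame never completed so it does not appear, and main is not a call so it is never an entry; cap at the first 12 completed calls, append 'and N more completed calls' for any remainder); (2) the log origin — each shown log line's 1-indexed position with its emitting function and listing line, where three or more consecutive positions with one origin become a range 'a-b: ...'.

Answer: the defect is in tally_events at line 5.
Key fact: At log position 6 the runs split — shown 'descend: n=2 acc=0', but the working version logs 'descend: n=2 acc=4'.
Call chain: main -> merge_totals([7, -1, 12, 1, 11, 9, -3]) (called at line 34) -> tally_events(4, 0) (called at line 21) -> tally_events(2, 0) (called at line 5).
First divergence: at position 6 the run shows 'descend: n=2 acc=0' where the working version logs 'descend: n=2 acc=4'.
Intended log window:
  4: intermediate pair 12, 4
  5: descend: n=4 acc=0
  6: descend: n=2 acc=4
Execution walk:
  count_flags([7, -1, 12, 1, 11, 9, -3]) -> 12  [called from merge_totals, line 18]
  tally_events(0, 0) -> 0  [called from tally_events, line 5]
  tally_events(2, 0) -> 0  [called from tally_events, line 5]
  tally_events(4, 0) -> 0  [called from merge_totals, line 21]
  merge_totals([7, -1, 12, 1, 11, 9, -3]) -> 0  [called from main, line 34]
  derive_floor(0, 2) -> 0  [called from main, line 35]
Log origin:
  1: emitted by merge_totals (line 17)
  2: emitted by count_flags (line 8)
  3: emitted by count_flags (line 13)
  4: emitted by merge_totals (line 20)
  5: emitted by tally_events (line 4)
  6: emitted by tally_events (line 4)
A correct fix: line 5: replace `%` with `+`.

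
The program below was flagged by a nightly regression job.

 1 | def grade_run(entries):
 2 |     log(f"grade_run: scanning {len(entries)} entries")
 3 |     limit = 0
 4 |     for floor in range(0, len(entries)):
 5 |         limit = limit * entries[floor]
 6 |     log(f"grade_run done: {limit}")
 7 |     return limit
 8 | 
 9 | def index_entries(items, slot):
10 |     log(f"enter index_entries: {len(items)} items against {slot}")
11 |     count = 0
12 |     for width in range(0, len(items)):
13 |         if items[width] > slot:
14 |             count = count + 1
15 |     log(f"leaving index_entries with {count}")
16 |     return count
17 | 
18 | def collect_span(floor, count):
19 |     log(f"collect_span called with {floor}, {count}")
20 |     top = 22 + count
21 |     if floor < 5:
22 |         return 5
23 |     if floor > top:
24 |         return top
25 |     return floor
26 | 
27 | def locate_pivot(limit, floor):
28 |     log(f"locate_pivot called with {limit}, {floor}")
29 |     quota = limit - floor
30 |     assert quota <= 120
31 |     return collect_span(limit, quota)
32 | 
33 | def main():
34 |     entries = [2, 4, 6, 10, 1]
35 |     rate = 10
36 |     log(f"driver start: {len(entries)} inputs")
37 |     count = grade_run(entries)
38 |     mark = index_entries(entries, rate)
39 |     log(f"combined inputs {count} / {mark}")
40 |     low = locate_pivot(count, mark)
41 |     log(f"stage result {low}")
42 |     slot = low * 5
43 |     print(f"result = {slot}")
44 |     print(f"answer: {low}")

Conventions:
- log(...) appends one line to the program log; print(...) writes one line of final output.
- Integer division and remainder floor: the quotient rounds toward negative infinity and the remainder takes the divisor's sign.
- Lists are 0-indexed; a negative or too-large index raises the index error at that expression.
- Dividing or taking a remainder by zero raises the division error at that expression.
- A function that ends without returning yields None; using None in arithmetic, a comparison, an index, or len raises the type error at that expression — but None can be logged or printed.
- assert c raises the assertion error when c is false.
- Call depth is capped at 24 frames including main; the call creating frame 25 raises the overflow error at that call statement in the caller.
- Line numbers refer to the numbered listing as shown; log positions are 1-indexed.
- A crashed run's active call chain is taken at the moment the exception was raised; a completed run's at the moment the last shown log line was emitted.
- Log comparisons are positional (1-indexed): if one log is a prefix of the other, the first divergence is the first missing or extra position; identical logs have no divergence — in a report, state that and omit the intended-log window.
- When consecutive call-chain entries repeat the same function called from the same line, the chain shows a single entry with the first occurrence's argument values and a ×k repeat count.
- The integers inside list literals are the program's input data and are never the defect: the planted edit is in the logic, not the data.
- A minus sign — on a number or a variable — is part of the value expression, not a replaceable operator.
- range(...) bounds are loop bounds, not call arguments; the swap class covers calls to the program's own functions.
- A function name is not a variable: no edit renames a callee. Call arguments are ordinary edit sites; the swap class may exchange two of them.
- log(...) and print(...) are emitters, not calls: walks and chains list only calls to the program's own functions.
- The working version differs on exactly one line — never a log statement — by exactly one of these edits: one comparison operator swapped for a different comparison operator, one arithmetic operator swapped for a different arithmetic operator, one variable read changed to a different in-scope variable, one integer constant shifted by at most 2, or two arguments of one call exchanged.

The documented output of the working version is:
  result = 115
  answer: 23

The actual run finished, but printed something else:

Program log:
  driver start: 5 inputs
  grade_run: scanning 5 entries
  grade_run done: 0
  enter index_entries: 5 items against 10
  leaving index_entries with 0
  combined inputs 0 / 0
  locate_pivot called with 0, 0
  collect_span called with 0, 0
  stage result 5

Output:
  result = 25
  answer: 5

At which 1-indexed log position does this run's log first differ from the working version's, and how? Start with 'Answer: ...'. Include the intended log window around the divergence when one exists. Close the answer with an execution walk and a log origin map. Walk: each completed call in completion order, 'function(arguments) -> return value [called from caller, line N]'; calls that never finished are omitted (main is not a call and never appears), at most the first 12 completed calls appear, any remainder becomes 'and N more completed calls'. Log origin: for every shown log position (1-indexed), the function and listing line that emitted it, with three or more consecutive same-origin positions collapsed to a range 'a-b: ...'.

Answer: position 3 — the shown line 'grade_run done: 0' should read 'grade_run done: 23'.
Intended log window:
  1: driver start: 5 inputs
  2: grade_run: scanning 5 entries
  3: grade_run done: 23
  4: enter index_entries: 5 items against 10
Execution walk:
  grade_run([2, 4, 6, 10, 1]) -> 0  [called from main, line 37]
  index_entries([2, 4, 6, 10, 1], 10) -> 0  [called from main, line 38]
  collect_span(0, 0) -> 5  [called from locate_pivot, line 31]
  locate_pivot(0, 0) -> 5  [called from main, line 40]
Origin of each log line:
  1: from main, line 36
  2: from grade_run, line 2
  3: from grade_run, line 6
  4: from index_entries, line 10
  5: from index_entries, line 15
  6: from main, line 39
  7: from locate_pivot, line 28
  8: from collect_span, line 19
  9: from main, line 41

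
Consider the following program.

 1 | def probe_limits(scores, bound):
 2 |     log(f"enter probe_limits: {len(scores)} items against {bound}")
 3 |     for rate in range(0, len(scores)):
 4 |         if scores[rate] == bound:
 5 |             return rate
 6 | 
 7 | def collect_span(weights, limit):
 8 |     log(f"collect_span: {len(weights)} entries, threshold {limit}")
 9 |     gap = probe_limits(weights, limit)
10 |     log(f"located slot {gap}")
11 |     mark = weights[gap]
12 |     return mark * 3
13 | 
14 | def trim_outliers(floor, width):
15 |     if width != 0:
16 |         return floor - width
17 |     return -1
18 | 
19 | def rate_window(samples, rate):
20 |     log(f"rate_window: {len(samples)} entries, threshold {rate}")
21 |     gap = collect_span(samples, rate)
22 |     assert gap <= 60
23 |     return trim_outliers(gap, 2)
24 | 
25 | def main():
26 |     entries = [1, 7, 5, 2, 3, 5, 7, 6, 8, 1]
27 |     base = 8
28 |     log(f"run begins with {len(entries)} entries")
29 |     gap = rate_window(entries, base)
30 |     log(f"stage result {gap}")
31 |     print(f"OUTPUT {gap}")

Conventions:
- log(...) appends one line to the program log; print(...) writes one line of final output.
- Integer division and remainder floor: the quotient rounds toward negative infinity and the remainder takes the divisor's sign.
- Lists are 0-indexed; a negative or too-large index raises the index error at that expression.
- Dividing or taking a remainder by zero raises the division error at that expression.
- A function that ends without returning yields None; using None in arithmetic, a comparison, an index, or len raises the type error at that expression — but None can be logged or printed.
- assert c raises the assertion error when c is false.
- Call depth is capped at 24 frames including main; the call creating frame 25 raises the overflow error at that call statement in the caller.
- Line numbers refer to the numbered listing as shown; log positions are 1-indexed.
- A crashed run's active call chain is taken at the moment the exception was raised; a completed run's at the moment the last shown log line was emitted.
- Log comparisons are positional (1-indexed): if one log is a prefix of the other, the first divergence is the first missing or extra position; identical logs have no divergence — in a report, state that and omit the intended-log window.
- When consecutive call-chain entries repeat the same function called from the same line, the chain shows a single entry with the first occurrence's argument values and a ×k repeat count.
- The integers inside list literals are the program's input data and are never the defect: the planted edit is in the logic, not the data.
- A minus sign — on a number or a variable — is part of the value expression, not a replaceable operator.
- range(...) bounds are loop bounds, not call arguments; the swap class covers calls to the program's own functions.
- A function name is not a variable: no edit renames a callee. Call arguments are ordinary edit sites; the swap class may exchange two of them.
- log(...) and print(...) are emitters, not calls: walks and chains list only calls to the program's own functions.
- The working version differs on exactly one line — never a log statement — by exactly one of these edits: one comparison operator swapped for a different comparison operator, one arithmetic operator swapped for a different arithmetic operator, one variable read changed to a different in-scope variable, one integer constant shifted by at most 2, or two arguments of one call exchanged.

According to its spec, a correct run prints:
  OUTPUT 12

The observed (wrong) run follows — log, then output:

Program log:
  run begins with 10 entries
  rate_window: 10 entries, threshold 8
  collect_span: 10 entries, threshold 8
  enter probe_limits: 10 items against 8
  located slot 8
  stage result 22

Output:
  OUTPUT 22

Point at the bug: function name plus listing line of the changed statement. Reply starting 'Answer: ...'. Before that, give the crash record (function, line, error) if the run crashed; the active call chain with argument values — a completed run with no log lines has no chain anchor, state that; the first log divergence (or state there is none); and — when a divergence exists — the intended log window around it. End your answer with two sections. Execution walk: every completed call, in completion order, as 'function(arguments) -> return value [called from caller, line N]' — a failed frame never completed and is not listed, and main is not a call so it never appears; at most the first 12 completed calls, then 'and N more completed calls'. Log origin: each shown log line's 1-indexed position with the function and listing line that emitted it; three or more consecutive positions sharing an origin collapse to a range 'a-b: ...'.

Answer: the defect is in trim_outliers at line 16.
The tell: At log position 6 the runs split — shown 'stage result 22', but the working version logs 'stage result 12'.
Call chain: main.
First divergence: at position 6 the run shows 'stage result 22' where the working version logs 'stage result 12'.
Intended log window:
  4: enter probe_limits: 10 items against 8
  5: located slot 8
  6: stage result 12
Execution walk:
  probe_limits([1, 7, 5, 2, 3, 5, 7, 6, 8, 1], 8) -> 8  [called from collect_span, line 9]
  collect_span([1, 7, 5, 2, 3, 5, 7, 6, 8, 1], 8) -> 24  [called from rate_window, line 21]
  trim_outliers(24, 2) -> 22  [called from rate_window, line 23]
  rate_window([1, 7, 5, 2, 3, 5, 7, 6, 8, 1], 8) -> 22  [called from main, line 29]
Log line origins:
  1: logged in main at line 28
  2: logged in rate_window at line 20
  3: logged in collect_span at line 8
  4: logged in probe_limits at line 2
  5: logged in collect_span at line 10
  6: logged in main at line 30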